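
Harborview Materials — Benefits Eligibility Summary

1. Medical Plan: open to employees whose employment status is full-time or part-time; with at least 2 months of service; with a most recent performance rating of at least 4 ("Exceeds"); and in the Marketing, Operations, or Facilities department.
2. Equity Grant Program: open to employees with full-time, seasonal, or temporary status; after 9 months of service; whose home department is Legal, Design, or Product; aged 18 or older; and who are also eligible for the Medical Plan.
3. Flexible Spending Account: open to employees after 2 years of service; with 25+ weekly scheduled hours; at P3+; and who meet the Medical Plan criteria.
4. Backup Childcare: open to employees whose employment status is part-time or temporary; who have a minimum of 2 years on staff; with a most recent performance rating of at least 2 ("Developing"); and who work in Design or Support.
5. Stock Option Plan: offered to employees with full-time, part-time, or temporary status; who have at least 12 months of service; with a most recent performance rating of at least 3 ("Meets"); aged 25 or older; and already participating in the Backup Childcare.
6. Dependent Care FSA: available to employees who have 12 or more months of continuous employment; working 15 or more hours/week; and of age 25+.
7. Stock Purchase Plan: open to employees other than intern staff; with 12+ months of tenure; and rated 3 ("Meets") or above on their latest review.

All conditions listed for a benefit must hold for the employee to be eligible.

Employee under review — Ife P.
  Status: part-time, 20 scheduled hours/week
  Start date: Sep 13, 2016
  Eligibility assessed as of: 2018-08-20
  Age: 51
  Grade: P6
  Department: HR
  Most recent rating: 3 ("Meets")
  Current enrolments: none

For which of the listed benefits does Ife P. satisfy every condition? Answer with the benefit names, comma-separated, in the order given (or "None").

Service from Sep 13, 2016 to 2018-08-20: 706 days.
Medical Plan — status part-time ✓; service 706 days ≥ 2 months (≈60 days) ✓; rating 3 < 4 ✗ → not eligible.
Equity Grant Program — status part-time ✗ (requires full-time, seasonal, or temporary) → not eligible.
Flexible Spending Account — service 706 days < 2 years (≈730 days) ✗ → not eligible.
Backup Childcare — status part-time ✓; service 706 days < 2 years (≈730 days) ✗ → not eligible.
Stock Option Plan — status part-time ✓; service 706 days ≥ 12 months (≈360 days) ✓; rating 3 ≥ 3 ✓; age 51 ≥ 25 ✓; not enrolled in Backup Childcare ✗ → not eligible.
Dependent Care FSA — service 706 days ≥ 12 months (≈360 days) ✓; 20 hrs/wk ≥ 15 ✓; age 51 ≥ 25 ✓ → eligible.
Stock Purchase Plan — status part-time ✓ (not excluded); service 706 days ≥ 12 months (≈360 days) ✓; rating 3 ≥ 3 ✓ → eligible.

Dependent Care FSA, Stock Purchase Plan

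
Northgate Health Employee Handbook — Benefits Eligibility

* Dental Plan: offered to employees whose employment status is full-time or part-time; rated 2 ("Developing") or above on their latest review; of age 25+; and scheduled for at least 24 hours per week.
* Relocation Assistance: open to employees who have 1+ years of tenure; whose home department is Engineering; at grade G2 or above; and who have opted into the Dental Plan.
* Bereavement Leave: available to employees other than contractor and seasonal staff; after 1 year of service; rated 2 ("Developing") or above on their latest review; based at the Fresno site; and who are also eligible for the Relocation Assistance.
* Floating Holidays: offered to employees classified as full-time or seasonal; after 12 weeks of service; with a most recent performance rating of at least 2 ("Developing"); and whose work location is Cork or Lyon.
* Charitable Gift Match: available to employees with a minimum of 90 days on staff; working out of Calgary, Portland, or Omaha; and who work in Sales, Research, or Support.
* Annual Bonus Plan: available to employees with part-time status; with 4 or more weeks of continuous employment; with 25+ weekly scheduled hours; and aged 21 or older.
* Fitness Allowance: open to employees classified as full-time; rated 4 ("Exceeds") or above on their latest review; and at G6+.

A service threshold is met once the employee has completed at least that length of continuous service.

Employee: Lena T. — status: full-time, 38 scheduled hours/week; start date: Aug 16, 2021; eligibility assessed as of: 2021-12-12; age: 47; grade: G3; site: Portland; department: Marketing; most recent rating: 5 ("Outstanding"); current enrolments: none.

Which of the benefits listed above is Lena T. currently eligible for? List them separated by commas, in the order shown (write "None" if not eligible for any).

Service from Aug 16, 2021 to 2021-12-12: 118 days.
Dental Plan — status full-time ✓; rating 5 ≥ 2 ✓; age 47 ≥ 25 ✓; 38 hrs/wk ≥ 24 ✓ → eligible.
Relocation Assistance — service 118 days < 1 year (≈365 days) ✗ → not eligible.
Bereavement Leave — status full-time ✓ (not excluded); service 118 days < 1 year (≈365 days) ✗ → not eligible.
Floating Holidays — status full-time ✓; service 118 days ≥ 12 weeks (≈84 days) ✓; rating 5 ≥ 2 ✓; site Portland ✗ (not Cork or Lyon) → not eligible.
Charitable Gift Match — service 118 days ≥ 90 days ✓; site Portland ✓; dept Marketing ✗ → not eligible.
Annual Bonus Plan — status full-time ✗ (requires part-time) → not eligible.
Fitness Allowance — status full-time ✓; rating 5 ≥ 4 ✓; grade G3 < G6 ✗ → not eligible.

Dental Plan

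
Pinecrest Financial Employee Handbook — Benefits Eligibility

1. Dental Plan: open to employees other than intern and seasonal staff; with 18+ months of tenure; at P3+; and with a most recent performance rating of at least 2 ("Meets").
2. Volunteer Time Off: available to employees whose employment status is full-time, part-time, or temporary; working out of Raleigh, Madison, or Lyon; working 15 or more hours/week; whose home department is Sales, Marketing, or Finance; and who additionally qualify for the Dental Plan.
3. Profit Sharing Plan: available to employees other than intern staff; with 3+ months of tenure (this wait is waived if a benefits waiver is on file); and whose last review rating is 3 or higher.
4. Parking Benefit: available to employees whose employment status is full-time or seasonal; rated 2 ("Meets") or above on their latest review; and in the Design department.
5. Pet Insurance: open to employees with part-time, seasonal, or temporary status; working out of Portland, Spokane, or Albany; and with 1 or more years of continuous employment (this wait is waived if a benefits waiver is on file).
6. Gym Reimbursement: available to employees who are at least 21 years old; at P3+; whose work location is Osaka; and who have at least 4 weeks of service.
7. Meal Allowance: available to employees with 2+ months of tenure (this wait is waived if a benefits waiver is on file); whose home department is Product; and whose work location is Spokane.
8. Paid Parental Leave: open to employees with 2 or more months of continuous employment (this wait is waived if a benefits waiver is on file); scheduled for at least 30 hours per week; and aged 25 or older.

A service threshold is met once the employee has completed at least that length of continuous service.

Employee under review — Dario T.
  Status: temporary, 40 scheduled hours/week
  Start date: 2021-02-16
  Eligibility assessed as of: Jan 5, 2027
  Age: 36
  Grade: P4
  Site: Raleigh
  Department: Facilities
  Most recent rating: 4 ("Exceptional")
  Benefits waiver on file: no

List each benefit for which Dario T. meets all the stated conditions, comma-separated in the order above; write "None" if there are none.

Service from 2021-02-16 to Jan 5, 2027: 2149 days.
Dental Plan — status temporary ✓ (not excluded); service 2149 days ≥ 18 months (≈540 days) ✓; grade P4 ≥ P3 ✓; rating 4 ≥ 2 ✓ → eligible.
Volunteer Time Off — status temporary ✓; site Raleigh ✓; 40 hrs/wk ≥ 15 ✓; dept Facilities ✗ → not eligible.
Profit Sharing Plan — status temporary ✓ (not excluded); no waiver, service 2149 days ≥ 3 months (≈90 days) ✓; rating 4 ≥ 3 ✓ → eligible.
Parking Benefit — status temporary ✗ (requires full-time or seasonal) → not eligible.
Pet Insurance — status temporary ✓; site Raleigh ✗ (not Portland, Spokane, or Albany) → not eligible.
Gym Reimbursement — age 36 ≥ 21 ✓; grade P4 ≥ P3 ✓; site Raleigh ✗ (not Osaka) → not eligible.
Meal Allowance — no waiver, service 2149 days ≥ 2 months (≈60 days) ✓; dept Facilities ✗ → not eligible.
Paid Parental Leave — no waiver, service 2149 days ≥ 2 months (≈60 days) ✓; 40 hrs/wk ≥ 30 ✓; age 36 ≥ 25 ✓ → eligible.

Dental Plan, Profit Sharing Plan, Paid Parental Leave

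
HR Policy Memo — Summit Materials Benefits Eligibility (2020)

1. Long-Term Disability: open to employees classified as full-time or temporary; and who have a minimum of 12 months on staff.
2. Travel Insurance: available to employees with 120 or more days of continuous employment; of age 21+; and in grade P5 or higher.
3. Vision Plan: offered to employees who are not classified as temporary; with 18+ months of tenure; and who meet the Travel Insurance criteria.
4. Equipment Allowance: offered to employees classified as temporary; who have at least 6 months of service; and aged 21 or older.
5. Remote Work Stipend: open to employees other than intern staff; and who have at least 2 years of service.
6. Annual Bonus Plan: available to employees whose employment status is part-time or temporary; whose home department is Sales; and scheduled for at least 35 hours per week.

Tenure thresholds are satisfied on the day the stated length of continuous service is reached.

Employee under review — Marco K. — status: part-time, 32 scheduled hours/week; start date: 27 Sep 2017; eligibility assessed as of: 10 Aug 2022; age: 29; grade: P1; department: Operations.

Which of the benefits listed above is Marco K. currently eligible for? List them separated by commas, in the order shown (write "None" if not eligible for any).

Service from 27 Sep 2017 to 10 Aug 2022: 1778 days.
Long-Term Disability — status part-time ✗ (requires full-time or temporary) → not eligible.
Travel Insurance — service 1778 days ≥ 120 days ✓; age 29 ≥ 21 ✓; grade P1 < P5 ✗ → not eligible.
Vision Plan — status part-time ✓ (not excluded); service 1778 days ≥ 18 months (≈540 days) ✓; not eligible for Travel Insurance ✗ → not eligible.
Equipment Allowance — status part-time ✗ (requires temporary) → not eligible.
Remote Work Stipend — status part-time ✓ (not excluded); service 1778 days ≥ 2 years (≈730 days) ✓ → eligible.
Annual Bonus Plan — status part-time ✓; dept Operations ✗ → not eligible.

Remote Work Stipend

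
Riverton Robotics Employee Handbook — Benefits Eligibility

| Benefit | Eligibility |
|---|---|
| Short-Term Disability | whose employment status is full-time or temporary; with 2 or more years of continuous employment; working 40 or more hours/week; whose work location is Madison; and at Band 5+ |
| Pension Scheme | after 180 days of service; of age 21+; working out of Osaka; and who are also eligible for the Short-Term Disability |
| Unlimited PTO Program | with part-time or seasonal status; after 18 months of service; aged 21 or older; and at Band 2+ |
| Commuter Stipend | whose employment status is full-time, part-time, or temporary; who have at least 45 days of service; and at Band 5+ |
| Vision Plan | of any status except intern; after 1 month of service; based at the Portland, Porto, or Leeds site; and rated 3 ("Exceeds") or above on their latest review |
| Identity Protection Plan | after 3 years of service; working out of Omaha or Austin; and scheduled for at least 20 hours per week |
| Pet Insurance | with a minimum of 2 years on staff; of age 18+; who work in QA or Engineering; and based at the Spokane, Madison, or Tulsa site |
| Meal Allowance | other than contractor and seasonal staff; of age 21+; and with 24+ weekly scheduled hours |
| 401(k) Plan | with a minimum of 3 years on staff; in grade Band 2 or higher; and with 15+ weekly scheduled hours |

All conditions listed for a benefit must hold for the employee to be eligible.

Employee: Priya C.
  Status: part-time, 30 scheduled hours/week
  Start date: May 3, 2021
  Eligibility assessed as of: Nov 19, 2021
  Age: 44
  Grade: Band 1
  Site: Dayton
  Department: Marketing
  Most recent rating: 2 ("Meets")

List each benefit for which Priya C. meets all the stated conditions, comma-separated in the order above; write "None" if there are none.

Service from May 3, 2021 to Nov 19, 2021: 200 days.
Short-Term Disability — status part-time ✗ (requires full-time or temporary) → not eligible.
Pension Scheme — service 200 days ≥ 180 days ✓; age 44 ≥ 21 ✓; site Dayton ✗ (not Osaka) → not eligible.
Unlimited PTO Program — status part-time ✓; service 200 days < 18 months (≈540 days) ✗ → not eligible.
Commuter Stipend — status part-time ✓; service 200 days ≥ 45 days ✓; grade Band 1 < Band 5 ✗ → not eligible.
Vision Plan — status part-time ✓ (not excluded); service 200 days ≥ 1 month (≈30 days) ✓; site Dayton ✗ (not Portland, Porto, or Leeds) → not eligible.
Identity Protection Plan — service 200 days < 3 years (≈1095 days) ✗ → not eligible.
Pet Insurance — service 200 days < 2 years (≈730 days) ✗ → not eligible.
Meal Allowance — status part-time ✓ (not excluded); age 44 ≥ 21 ✓; 30 hrs/wk ≥ 24 ✓ → eligible.
401(k) Plan — service 200 days < 3 years (≈1095 days) ✗ → not eligible.

Meal Allowance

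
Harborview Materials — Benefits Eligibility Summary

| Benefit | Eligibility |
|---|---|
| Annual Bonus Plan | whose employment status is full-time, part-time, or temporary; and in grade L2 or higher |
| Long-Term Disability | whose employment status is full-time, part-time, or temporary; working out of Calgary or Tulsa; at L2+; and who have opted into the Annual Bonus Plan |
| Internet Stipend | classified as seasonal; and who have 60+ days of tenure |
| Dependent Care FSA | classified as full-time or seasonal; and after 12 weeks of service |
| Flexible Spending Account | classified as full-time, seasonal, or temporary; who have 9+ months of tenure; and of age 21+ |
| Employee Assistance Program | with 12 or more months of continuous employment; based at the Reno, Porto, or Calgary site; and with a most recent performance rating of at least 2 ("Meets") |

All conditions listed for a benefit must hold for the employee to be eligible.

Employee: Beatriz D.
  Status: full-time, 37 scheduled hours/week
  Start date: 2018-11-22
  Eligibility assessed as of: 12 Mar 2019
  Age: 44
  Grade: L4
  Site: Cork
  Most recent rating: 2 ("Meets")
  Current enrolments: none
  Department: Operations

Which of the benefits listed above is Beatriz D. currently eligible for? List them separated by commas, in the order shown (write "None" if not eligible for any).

Annual Bonus Plan, Dependent Care FSA

Service from 2018-11-22 to 12 Mar 2019: 110 days.
Annual Bonus Plan — status full-time ✓; grade L4 ≥ L2 ✓ → eligible.
Long-Term Disability — status full-time ✓; site Cork ✗ (not Calgary or Tulsa) → not eligible.
Internet Stipend — status full-time ✗ (requires seasonal) → not eligible.
Dependent Care FSA — status full-time ✓; service 110 days ≥ 12 weeks (≈84 days) ✓ → eligible.
Flexible Spending Account — status full-time ✓; service 110 days < 9 months (≈270 days) ✗ → not eligible.
Employee Assistance Program — service 110 days < 12 months (≈360 days) ✗ → not eligible.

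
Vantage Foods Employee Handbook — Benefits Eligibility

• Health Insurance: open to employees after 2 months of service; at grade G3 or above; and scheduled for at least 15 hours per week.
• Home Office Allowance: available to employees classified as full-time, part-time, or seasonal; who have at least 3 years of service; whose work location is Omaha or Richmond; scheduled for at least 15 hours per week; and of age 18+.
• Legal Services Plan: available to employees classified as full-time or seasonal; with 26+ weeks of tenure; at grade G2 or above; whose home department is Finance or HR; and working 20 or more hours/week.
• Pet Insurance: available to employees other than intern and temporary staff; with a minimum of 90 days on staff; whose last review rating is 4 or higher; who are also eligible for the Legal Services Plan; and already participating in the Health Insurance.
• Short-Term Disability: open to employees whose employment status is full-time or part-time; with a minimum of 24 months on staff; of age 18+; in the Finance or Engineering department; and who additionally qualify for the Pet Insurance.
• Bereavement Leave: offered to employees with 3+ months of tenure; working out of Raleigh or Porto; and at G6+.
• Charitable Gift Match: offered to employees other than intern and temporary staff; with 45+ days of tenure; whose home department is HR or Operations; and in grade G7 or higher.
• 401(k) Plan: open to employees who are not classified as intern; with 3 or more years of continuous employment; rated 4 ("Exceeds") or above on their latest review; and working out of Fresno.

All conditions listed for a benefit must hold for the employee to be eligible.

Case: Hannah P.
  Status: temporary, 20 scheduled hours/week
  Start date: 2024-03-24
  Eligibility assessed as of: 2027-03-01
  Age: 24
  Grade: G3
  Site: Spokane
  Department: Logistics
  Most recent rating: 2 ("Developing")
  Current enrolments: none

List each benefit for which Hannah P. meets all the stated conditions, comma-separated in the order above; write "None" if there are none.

Health Insurance

Service from 2024-03-24 to 2027-03-01: 1072 days.
Health Insurance — service 1072 days ≥ 2 months (≈60 days) ✓; grade G3 ≥ G3 ✓; 20 hrs/wk ≥ 15 ✓ → eligible.
Home Office Allowance — status temporary ✗ (requires full-time, part-time, or seasonal) → not eligible.
Legal Services Plan — status temporary ✗ (requires full-time or seasonal) → not eligible.
Pet Insurance — status temporary ✗ (excluded) → not eligible.
Short-Term Disability — status temporary ✗ (requires full-time or part-time) → not eligible.
Bereavement Leave — service 1072 days ≥ 3 months (≈90 days) ✓; site Spokane ✗ (not Raleigh or Porto) → not eligible.
Charitable Gift Match — status temporary ✗ (excluded) → not eligible.
401(k) Plan — status temporary ✓ (not excluded); service 1072 days < 3 years (≈1095 days) ✗ → not eligible.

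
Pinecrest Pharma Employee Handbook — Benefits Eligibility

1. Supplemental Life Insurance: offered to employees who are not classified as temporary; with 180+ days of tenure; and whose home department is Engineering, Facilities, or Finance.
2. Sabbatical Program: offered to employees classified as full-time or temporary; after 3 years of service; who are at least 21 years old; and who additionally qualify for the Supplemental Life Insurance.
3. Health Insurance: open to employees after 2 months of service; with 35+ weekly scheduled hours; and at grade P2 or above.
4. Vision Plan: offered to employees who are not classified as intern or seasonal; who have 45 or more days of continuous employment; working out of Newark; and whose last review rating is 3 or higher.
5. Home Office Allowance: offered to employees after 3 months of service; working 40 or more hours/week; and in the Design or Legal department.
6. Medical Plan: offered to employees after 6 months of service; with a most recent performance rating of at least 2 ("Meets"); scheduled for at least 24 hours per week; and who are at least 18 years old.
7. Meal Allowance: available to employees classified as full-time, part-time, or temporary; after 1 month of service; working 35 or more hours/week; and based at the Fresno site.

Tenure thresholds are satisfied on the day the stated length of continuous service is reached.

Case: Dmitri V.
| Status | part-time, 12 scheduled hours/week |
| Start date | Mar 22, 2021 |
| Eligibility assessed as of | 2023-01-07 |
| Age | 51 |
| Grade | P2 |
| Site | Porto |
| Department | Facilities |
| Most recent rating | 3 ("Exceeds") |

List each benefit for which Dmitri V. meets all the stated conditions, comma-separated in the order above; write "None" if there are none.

Supplemental Life Insurance

Service from Mar 22, 2021 to 2023-01-07: 656 days.
Supplemental Life Insurance — status part-time ✓ (not excluded); service 656 days ≥ 180 days ✓; dept Facilities ✓ → eligible.
Sabbatical Program — status part-time ✗ (requires full-time or temporary) → not eligible.
Health Insurance — service 656 days ≥ 2 months (≈60 days) ✓; 12 hrs/wk < 35 ✗ → not eligible.
Vision Plan — status part-time ✓ (not excluded); service 656 days ≥ 45 days ✓; site Porto ✗ (not Newark) → not eligible.
Home Office Allowance — service 656 days ≥ 3 months (≈90 days) ✓; 12 hrs/wk < 40 ✗ → not eligible.
Medical Plan — service 656 days ≥ 6 months (≈180 days) ✓; rating 3 ≥ 2 ✓; 12 hrs/wk < 24 ✗ → not eligible.
Meal Allowance — status part-time ✓; service 656 days ≥ 1 month (≈30 days) ✓; 12 hrs/wk < 35 ✗ → not eligible.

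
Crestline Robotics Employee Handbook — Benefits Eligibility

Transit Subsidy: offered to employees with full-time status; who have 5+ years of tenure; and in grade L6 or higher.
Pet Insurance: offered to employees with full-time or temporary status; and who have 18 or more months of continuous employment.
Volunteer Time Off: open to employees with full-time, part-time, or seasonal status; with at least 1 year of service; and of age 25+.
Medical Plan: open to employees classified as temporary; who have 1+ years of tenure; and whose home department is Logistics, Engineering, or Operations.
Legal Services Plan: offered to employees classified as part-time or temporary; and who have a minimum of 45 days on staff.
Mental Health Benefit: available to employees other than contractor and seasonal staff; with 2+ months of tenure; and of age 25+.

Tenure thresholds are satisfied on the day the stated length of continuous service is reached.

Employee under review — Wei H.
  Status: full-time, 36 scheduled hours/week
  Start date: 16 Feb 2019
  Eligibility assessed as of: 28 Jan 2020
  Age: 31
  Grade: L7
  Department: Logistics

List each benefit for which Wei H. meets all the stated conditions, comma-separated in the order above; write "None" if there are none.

Service from 16 Feb 2019 to 28 Jan 2020: 346 days.
Transit Subsidy — status full-time ✓; service 346 days < 5 years (≈1825 days) ✗ → not eligible.
Pet Insurance — status full-time ✓; service 346 days < 18 months (≈540 days) ✗ → not eligible.
Volunteer Time Off — status full-time ✓; service 346 days < 1 year (≈365 days) ✗ → not eligible.
Medical Plan — status full-time ✗ (requires temporary) → not eligible.
Legal Services Plan — status full-time ✗ (requires part-time or temporary) → not eligible.
Mental Health Benefit — status full-time ✓ (not excluded); service 346 days ≥ 2 months (≈60 days) ✓; age 31 ≥ 25 ✓ → eligible.

Mental Health Benefit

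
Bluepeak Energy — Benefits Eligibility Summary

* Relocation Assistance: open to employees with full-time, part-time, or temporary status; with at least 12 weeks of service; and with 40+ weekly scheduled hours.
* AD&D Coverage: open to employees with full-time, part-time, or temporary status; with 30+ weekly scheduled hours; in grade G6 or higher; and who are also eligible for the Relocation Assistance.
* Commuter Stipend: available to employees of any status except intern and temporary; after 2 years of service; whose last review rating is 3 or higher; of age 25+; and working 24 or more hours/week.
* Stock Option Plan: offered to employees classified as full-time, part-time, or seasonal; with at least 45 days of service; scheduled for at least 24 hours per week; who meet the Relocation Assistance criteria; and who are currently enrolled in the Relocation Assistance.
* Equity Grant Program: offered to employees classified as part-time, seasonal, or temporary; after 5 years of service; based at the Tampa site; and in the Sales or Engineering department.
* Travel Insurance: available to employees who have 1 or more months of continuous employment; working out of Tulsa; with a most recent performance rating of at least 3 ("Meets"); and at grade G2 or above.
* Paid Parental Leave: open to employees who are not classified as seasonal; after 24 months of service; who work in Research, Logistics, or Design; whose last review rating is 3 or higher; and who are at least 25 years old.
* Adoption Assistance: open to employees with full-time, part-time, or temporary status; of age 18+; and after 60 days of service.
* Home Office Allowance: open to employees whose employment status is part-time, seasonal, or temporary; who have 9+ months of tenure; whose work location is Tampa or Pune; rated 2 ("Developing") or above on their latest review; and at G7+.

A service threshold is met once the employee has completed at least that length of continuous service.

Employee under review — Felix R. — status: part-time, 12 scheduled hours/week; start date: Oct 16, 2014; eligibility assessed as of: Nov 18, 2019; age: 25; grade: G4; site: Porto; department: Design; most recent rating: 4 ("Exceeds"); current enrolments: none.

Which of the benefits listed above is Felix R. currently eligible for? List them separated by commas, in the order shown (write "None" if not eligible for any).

Paid Parental Leave, Adoption Assistance

Service from Oct 16, 2014 to Nov 18, 2019: 1859 days.
Relocation Assistance — status part-time ✓; service 1859 days ≥ 12 weeks (≈84 days) ✓; 12 hrs/wk < 40 ✗ → not eligible.
AD&D Coverage — status part-time ✓; 12 hrs/wk < 30 ✗ → not eligible.
Commuter Stipend — status part-time ✓ (not excluded); service 1859 days ≥ 2 years (≈730 days) ✓; rating 4 ≥ 3 ✓; age 25 ≥ 25 ✓; 12 hrs/wk < 24 ✗ → not eligible.
Stock Option Plan — status part-time ✓; service 1859 days ≥ 45 days ✓; 12 hrs/wk < 24 ✗ → not eligible.
Equity Grant Program — status part-time ✓; service 1859 days ≥ 5 years (≈1825 days) ✓; site Porto ✗ (not Tampa) → not eligible.
Travel Insurance — service 1859 days ≥ 1 month (≈30 days) ✓; site Porto ✗ (not Tulsa) → not eligible.
Paid Parental Leave — status part-time ✓ (not excluded); service 1859 days ≥ 24 months (≈720 days) ✓; dept Design ✓; rating 4 ≥ 3 ✓; age 25 ≥ 25 ✓ → eligible.
Adoption Assistance — status part-time ✓; age 25 ≥ 18 ✓; service 1859 days ≥ 60 days ✓ → eligible.
Home Office Allowance — status part-time ✓; service 1859 days ≥ 9 months (≈270 days) ✓; site Porto ✗ (not Tampa or Pune) → not eligible.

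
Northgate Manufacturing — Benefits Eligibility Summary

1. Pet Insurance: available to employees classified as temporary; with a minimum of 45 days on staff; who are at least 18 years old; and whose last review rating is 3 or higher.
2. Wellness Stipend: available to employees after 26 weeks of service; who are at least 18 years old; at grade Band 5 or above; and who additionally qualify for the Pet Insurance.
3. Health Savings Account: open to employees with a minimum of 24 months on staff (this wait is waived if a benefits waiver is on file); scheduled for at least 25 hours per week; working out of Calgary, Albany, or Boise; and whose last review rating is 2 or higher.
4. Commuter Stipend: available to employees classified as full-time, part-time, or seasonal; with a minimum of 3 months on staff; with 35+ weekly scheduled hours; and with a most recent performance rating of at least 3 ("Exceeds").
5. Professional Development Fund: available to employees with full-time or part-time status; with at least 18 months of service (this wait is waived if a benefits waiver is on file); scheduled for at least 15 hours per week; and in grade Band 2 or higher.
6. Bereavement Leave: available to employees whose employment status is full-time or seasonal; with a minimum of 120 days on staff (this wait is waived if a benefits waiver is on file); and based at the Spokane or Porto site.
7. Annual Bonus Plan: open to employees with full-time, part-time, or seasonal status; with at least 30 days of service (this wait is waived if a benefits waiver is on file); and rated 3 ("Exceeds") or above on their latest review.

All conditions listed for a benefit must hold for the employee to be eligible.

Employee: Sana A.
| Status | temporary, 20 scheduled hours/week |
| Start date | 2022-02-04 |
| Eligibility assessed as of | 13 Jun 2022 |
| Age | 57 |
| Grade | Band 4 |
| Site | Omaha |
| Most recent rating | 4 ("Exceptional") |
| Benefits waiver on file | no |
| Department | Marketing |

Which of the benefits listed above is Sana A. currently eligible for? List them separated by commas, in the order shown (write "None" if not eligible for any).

Pet Insurance

Service from 2022-02-04 to 13 Jun 2022: 129 days.
Pet Insurance — status temporary ✓; service 129 days ≥ 45 days ✓; age 57 ≥ 18 ✓; rating 4 ≥ 3 ✓ → eligible.
Wellness Stipend — service 129 days < 26 weeks (≈182 days) ✗ → not eligible.
Health Savings Account — no waiver, service 129 days < 24 months (≈720 days) ✗ → not eligible.
Commuter Stipend — status temporary ✗ (requires full-time, part-time, or seasonal) → not eligible.
Professional Development Fund — status temporary ✗ (requires full-time or part-time) → not eligible.
Bereavement Leave — status temporary ✗ (requires full-time or seasonal) → not eligible.
Annual Bonus Plan — status temporary ✗ (requires full-time, part-time, or seasonal) → not eligible.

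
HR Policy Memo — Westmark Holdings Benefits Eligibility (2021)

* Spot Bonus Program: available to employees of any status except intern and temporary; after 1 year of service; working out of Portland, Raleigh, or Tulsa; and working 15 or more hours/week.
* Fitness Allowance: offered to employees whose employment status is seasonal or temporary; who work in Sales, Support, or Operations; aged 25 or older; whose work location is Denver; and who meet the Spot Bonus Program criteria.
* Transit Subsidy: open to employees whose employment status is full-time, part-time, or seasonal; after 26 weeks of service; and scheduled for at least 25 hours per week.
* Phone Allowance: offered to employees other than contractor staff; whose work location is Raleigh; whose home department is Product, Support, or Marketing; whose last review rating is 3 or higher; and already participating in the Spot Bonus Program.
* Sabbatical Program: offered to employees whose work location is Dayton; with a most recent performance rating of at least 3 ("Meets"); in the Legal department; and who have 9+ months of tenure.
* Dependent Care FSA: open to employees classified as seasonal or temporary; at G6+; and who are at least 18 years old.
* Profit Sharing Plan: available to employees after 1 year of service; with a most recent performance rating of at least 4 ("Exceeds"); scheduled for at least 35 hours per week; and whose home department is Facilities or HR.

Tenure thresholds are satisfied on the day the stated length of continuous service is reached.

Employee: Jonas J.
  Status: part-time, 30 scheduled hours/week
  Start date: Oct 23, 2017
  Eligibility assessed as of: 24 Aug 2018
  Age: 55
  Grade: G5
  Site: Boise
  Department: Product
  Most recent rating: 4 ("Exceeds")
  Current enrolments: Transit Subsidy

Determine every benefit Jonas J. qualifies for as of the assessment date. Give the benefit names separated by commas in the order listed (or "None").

Service from Oct 23, 2017 to 24 Aug 2018: 305 days.
Spot Bonus Program — status part-time ✓ (not excluded); service 305 days < 1 year (≈365 days) ✗ → not eligible.
Fitness Allowance — status part-time ✗ (requires seasonal or temporary) → not eligible.
Transit Subsidy — status part-time ✓; service 305 days ≥ 26 weeks (≈182 days) ✓; 30 hrs/wk ≥ 25 ✓ → eligible.
Phone Allowance — status part-time ✓ (not excluded); site Boise ✗ (not Raleigh) → not eligible.
Sabbatical Program — site Boise ✗ (not Dayton) → not eligible.
Dependent Care FSA — status part-time ✗ (requires seasonal or temporary) → not eligible.
Profit Sharing Plan — service 305 days < 1 year (≈365 days) ✗ → not eligible.

Transit Subsidy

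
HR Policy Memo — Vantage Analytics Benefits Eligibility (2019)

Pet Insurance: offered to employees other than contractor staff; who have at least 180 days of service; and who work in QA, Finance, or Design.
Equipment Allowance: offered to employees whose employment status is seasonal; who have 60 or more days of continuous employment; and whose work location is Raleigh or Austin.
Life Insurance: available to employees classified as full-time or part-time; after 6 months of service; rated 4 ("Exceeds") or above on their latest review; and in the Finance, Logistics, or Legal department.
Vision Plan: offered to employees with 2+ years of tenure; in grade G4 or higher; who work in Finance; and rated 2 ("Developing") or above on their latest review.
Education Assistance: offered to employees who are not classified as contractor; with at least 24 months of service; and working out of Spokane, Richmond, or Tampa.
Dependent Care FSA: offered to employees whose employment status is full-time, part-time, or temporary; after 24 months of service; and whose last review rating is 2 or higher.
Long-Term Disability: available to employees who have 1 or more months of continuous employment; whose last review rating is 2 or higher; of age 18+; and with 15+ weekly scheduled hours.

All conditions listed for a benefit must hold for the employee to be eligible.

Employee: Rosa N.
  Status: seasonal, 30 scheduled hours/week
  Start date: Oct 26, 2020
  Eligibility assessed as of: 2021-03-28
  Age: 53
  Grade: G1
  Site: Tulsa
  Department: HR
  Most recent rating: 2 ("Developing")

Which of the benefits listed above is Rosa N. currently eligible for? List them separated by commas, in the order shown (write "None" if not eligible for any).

Long-Term Disability

Service from Oct 26, 2020 to 2021-03-28: 153 days.
Pet Insurance — status seasonal ✓ (not excluded); service 153 days < 180 days ✗ → not eligible.
Equipment Allowance — status seasonal ✓; service 153 days ≥ 60 days ✓; site Tulsa ✗ (not Raleigh or Austin) → not eligible.
Life Insurance — status seasonal ✗ (requires full-time or part-time) → not eligible.
Vision Plan — service 153 days < 2 years (≈730 days) ✗ → not eligible.
Education Assistance — status seasonal ✓ (not excluded); service 153 days < 24 months (≈720 days) ✗ → not eligible.
Dependent Care FSA — status seasonal ✗ (requires full-time, part-time, or temporary) → not eligible.
Long-Term Disability — service 153 days ≥ 1 month (≈30 days) ✓; rating 2 ≥ 2 ✓; age 53 ≥ 18 ✓; 30 hrs/wk ≥ 15 ✓ → eligible.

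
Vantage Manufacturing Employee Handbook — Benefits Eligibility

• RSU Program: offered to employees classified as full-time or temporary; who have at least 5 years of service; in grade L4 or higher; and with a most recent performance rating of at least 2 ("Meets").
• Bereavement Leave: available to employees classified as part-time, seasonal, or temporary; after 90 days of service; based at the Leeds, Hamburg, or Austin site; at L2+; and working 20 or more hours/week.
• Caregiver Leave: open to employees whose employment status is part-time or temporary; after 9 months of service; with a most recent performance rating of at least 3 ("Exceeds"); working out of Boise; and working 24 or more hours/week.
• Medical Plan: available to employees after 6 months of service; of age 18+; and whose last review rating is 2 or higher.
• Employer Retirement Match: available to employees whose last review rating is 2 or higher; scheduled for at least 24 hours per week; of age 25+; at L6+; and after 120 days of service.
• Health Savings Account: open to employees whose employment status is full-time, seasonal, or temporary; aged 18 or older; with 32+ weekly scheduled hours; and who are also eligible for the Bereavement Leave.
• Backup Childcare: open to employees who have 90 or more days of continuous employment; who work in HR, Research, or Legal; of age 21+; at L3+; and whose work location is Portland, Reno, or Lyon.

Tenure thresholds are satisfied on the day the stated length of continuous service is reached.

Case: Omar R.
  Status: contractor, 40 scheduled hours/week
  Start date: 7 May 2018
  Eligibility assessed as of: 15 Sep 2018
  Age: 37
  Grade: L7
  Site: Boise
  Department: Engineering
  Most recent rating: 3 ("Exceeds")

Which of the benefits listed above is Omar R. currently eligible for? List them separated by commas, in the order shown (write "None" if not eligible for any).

Employer Retirement Match

Service from 7 May 2018 to 15 Sep 2018: 131 days.
RSU Program — status contractor ✗ (requires full-time or temporary) → not eligible.
Bereavement Leave — status contractor ✗ (requires part-time, seasonal, or temporary) → not eligible.
Caregiver Leave — status contractor ✗ (requires part-time or temporary) → not eligible.
Medical Plan — service 131 days < 6 months (≈180 days) ✗ → not eligible.
Employer Retirement Match — rating 3 ≥ 2 ✓; 40 hrs/wk ≥ 24 ✓; age 37 ≥ 25 ✓; grade L7 ≥ L6 ✓; service 131 days ≥ 120 days ✓ → eligible.
Health Savings Account — status contractor ✗ (requires full-time, seasonal, or temporary) → not eligible.
Backup Childcare — service 131 days ≥ 90 days ✓; dept Engineering ✗ → not eligible.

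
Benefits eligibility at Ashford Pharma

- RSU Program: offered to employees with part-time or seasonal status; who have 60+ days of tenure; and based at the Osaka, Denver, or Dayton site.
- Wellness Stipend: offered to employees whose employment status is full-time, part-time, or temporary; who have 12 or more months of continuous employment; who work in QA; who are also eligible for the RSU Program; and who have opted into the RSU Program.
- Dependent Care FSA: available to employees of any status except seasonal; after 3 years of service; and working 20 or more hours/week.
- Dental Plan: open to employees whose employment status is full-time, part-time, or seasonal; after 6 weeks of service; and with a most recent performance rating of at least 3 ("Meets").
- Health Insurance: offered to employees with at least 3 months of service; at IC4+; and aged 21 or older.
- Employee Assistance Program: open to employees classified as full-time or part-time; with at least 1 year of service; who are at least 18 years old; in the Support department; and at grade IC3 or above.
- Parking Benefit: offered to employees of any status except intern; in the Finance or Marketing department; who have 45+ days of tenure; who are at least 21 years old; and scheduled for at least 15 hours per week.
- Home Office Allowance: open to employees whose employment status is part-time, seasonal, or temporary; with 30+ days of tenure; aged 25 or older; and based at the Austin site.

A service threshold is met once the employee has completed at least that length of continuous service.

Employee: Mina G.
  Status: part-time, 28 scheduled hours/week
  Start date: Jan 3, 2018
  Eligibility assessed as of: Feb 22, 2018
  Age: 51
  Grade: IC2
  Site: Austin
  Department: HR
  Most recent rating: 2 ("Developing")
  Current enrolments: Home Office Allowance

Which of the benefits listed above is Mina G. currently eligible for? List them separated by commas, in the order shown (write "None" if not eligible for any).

Home Office Allowance

Service from Jan 3, 2018 to Feb 22, 2018: 50 days.
RSU Program — status part-time ✓; service 50 days < 60 days ✗ → not eligible.
Wellness Stipend — status part-time ✓; service 50 days < 12 months (≈360 days) ✗ → not eligible.
Dependent Care FSA — status part-time ✓ (not excluded); service 50 days < 3 years (≈1095 days) ✗ → not eligible.
Dental Plan — status part-time ✓; service 50 days ≥ 6 weeks (≈42 days) ✓; rating 2 < 3 ✗ → not eligible.
Health Insurance — service 50 days < 3 months (≈90 days) ✗ → not eligible.
Employee Assistance Program — status part-time ✓; service 50 days < 1 year (≈365 days) ✗ → not eligible.
Parking Benefit — status part-time ✓ (not excluded); dept HR ✗ → not eligible.
Home Office Allowance — status part-time ✓; service 50 days ≥ 30 days ✓; age 51 ≥ 25 ✓; site Austin ✓ → eligible.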